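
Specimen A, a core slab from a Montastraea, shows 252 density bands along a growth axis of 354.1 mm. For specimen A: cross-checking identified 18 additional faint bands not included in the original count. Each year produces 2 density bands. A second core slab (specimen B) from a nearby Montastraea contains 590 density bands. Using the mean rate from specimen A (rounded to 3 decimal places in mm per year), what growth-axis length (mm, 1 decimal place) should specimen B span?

Specimen A: after corrections the count is 252 + 18 = 270 density bands.
Specimen A: dividing by 2 density bands per year: 270 / 2 = 135 years.
A: 354.1 mm over 135 years gives 354.1 / 135 ≈ 2.623 mm/year.
Specimen B: 590 density bands at 2 per year is 590 / 2 = 295 years. For B, 2.623 mm/year × 295 years = 773.8 mm.

773.8 mm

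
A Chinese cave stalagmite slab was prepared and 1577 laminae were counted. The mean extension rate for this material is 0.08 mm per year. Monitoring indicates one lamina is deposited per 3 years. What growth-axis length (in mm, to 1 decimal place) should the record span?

378.5 mm

At 3 years per lamina, 1577 × 3 = 4731 years.
Predicted length = 0.08 mm/year × 4731 years = 378.5 mm.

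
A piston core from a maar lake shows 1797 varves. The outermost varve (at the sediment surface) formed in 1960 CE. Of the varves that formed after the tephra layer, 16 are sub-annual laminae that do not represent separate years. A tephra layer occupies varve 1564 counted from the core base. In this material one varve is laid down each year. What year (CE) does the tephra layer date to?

Between varve 1564 and the sediment surface there are 1797 − 1564 = 233 varves.
Excluding 16 false varves: 233 − 16 = 217.
The varve at the sediment surface is 1960 CE, so the tephra layer dates to 1960 − 217 = 1743 CE.

1743 CE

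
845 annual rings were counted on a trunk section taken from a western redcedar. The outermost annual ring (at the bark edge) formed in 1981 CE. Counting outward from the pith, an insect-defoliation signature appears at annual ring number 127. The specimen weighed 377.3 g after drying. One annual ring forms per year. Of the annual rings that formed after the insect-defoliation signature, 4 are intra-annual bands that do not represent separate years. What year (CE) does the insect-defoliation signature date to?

1267 CE

Between annual ring 127 and the bark edge there are 845 − 127 = 718 annual rings.
Removing the 4 false annual rings leaves 718 − 4 = 714 true annual rings beyond the insect-defoliation signature.
1981 − 714 = 1267 CE.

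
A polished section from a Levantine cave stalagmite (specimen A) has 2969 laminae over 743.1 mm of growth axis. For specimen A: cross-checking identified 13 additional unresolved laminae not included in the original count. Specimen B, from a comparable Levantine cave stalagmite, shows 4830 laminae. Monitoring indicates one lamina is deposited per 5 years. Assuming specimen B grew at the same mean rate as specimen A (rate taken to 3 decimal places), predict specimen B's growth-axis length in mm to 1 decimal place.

Specimen A: correcting the raw count gives 2969 + 13 = 2982 true laminae.
Specimen A: 2982 laminae at 5 years each span 2982 × 5 = 14910 years.
A: Mean rate = 743.1 mm / 14910 years ≈ 0.050 mm/yr.
Specimen B: at 5 years per lamina, 4830 × 5 = 24150 years. For B, 0.050 mm/year × 24150 years = 1207.5 mm.

1207.5 mm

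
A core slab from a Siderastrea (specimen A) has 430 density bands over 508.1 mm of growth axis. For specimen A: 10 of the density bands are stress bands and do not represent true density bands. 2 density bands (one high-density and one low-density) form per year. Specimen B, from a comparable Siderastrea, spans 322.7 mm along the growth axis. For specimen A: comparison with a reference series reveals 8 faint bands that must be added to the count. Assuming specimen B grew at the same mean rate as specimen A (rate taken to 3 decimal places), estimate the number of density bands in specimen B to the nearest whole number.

272 density bands

Specimen A: after corrections the count is 430 − 10 + 8 = 428 density bands.
Specimen A: dividing by 2 density bands per year: 428 / 2 = 214 years.
A: 508.1 mm over 214 years gives 508.1 / 214 ≈ 2.374 mm/yr.
For B, 322.7 / 2.374 = 135.93 years; at 2 density bands per year that is 135.93 × 2 ≈ 272 density bands.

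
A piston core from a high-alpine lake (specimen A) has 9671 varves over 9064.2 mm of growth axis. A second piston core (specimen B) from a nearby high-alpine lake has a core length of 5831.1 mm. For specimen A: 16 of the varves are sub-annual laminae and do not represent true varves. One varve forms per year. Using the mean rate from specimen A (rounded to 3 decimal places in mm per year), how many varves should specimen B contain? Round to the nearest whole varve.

Specimen A: correcting the raw count gives 9671 − 16 = 9655 true varves.
A: Mean rate = 9064.2 mm / 9655 years ≈ 0.939 mm/year.
Specimen B: 5831.1 mm / 0.939 mm per year = 6209.90 years ≈ 6210 varves.

6210 varves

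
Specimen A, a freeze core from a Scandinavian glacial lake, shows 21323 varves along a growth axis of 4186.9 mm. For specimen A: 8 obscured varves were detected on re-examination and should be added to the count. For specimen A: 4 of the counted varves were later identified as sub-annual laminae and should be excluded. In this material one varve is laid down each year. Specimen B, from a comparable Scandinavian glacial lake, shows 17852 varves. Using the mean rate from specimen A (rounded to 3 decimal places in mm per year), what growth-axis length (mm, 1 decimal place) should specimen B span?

3499.0 mm

Specimen A: adjusted count: 21323 − 4 + 8 = 21327 varves.
A: 4186.9 mm over 21327 years gives 4186.9 / 21327 ≈ 0.196 mm/yr.
For B, 0.196 mm/year × 17852 years = 3499.0 mm.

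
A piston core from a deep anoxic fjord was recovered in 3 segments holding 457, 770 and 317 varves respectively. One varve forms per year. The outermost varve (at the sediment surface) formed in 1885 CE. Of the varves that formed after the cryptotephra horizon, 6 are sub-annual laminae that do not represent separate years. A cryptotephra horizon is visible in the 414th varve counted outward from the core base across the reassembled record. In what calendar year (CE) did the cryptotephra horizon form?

Total varves = 457 + 770 + 317 = 1544.
The cryptotephra horizon sits at varve 414 from the core base, so 1544 − 414 = 1130 varves formed after it.
Excluding 6 false varves: 1130 − 6 = 1124.
Counting back 1124 years from 1885 CE places the cryptotephra horizon in 1885 − 1124 = 761 CE.

761 CE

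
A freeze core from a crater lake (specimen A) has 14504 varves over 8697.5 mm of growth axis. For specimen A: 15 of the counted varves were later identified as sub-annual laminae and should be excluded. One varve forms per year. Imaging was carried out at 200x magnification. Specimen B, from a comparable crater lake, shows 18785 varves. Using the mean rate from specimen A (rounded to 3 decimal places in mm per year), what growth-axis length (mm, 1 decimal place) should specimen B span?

11271.0 mm

Specimen A: after corrections the count is 14504 − 15 = 14489 varves.
A: Extension rate ≈ 8697.5 / 14489 = 0.600 mm/yr.
For B, 0.600 mm/year × 18785 years = 11271.0 mm.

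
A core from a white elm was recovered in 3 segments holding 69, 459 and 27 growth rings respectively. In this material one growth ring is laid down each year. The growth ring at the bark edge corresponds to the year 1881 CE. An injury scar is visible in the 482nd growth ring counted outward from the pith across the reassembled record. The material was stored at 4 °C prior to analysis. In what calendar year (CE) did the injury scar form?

Total growth rings = 69 + 459 + 27 = 555.
555 − 482 = 73 growth rings lie beyond the injury scar toward the bark edge.
The growth ring at the bark edge is 1881 CE, so the injury scar dates to 1881 − 73 = 1808 CE.

1808 CE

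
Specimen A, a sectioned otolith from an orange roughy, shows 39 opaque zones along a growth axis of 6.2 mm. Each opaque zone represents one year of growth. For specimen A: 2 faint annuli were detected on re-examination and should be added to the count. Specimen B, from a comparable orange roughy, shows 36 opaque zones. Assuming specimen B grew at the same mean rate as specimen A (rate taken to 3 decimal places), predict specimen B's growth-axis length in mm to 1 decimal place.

Specimen A: adjusted count: 39 + 2 = 41 opaque zones.
A: Extension rate ≈ 6.2 / 41 = 0.151 mm/yr.
For B, 0.151 mm/year × 36 years = 5.4 mm.

5.4 mm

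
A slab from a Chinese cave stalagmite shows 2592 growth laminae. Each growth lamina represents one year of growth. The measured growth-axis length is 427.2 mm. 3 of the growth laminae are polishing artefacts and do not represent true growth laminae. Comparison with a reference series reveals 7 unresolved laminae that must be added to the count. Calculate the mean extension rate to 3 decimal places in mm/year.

Correcting the raw count gives 2592 − 3 + 7 = 2596 true growth laminae.
Mean rate = 427.2 mm / 2596 years ≈ 0.165 mm/year.

0.165 mm/year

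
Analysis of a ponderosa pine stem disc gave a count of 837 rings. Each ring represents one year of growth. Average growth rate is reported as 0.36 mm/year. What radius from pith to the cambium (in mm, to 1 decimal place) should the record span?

301.3 mm

837 years of growth are recorded.
837 years at 0.36 mm/year gives 0.36 × 837 = 301.3 mm.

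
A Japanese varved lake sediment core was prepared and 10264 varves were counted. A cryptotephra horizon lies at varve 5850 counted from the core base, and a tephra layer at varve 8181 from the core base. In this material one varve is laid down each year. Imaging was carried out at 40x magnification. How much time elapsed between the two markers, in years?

2331 years

8181 − 5850 = 2331 varves lie between the two events.
That is 2331 years at one varve per year.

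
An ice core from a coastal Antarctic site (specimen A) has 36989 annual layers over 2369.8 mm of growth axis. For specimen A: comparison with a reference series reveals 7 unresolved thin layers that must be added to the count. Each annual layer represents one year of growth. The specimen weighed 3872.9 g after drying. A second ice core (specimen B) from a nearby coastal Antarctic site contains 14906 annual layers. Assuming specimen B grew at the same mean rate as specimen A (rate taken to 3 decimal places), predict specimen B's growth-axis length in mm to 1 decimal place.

954.0 mm

Specimen A: after corrections the count is 36989 + 7 = 36996 annual layers.
A: 2369.8 mm over 36996 years gives 2369.8 / 36996 ≈ 0.064 mm/yr.
B's length ≈ 0.064 × 14906 = 954.0 mm.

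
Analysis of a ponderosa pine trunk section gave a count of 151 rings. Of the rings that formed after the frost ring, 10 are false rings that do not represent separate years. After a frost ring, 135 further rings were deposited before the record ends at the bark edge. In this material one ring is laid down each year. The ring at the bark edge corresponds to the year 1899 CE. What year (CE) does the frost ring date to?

1774 CE

135 rings formed after the frost ring.
Removing the 10 false rings leaves 135 − 10 = 125 true rings beyond the frost ring.
Counting back 125 years from 1899 CE places the frost ring in 1899 − 125 = 1774 CE.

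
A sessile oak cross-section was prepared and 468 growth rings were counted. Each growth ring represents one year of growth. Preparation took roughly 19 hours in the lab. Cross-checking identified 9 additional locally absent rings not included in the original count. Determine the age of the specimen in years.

477 yr

After corrections the count is 468 + 9 = 477 growth rings.
At one growth ring per year, that is 477 years.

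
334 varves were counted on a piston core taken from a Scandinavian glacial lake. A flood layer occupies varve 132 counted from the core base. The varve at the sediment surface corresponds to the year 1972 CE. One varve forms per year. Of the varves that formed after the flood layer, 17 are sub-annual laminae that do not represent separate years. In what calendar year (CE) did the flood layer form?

334 − 132 = 202 varves lie beyond the flood layer toward the sediment surface.
Removing the 17 false varves leaves 202 − 17 = 185 true varves beyond the flood layer.
Counting back 185 years from 1972 CE places the flood layer in 1972 − 185 = 1787 CE.

1787 CE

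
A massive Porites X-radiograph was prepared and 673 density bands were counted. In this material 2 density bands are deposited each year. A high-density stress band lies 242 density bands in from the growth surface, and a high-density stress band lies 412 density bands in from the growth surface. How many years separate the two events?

85 years

412 − 242 = 170 density bands lie between the two events.
170 density bands at 2 per year is 170 / 2 = 85 years.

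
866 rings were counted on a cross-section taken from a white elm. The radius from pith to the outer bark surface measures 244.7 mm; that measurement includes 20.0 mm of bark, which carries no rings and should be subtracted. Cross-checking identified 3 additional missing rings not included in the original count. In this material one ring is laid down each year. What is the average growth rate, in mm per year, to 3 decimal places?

0.259 mm per year

Adjusted count: 866 + 3 = 869 rings.
The growth record spans 244.7 − 20.0 = 224.7 mm.
Mean rate = 224.7 mm / 869 years ≈ 0.259 mm per year.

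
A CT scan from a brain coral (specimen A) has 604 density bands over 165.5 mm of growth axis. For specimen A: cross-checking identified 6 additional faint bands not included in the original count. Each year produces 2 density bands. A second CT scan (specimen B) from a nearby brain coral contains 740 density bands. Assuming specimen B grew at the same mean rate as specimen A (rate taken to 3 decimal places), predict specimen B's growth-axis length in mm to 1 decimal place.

Specimen A: adjusted count: 604 + 6 = 610 density bands.
Specimen A: dividing by 2 density bands per year: 610 / 2 = 305 years.
A: Mean rate = 165.5 mm / 305 years ≈ 0.543 mm per year.
Specimen B: with 2 density bands per year, 740 / 2 = 370 years. Length of B = 0.543 × 370 = 200.9 mm.

200.9 mm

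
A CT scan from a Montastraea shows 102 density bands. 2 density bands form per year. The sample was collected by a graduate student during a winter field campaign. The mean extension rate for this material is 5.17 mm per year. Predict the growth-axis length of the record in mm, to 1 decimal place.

263.7 mm

Dividing by 2 density bands per year: 102 / 2 = 51 years.
Length ≈ 5.17 × 51 = 263.7 mm.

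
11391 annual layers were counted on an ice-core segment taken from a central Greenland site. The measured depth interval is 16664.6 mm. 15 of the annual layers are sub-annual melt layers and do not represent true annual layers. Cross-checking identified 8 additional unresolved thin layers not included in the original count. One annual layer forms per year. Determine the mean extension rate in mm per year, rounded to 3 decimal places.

True annual layer count = 11391 − 15 + 8 = 11384.
Extension rate ≈ 16664.6 / 11384 = 1.464 mm per year.

1.464 mm per year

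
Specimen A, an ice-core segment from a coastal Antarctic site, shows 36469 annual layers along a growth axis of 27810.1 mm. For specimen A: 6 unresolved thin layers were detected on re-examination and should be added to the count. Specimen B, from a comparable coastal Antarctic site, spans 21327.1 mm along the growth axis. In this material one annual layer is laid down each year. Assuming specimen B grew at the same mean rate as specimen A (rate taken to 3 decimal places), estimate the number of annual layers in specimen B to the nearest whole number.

Specimen A: true annual layer count = 36469 + 6 = 36475.
A: Mean rate = 27810.1 mm / 36475 years ≈ 0.762 mm/year.
B spans 21327.1 / 0.762 = 27988.32 years ≈ 27988 annual layers.

27988 annual layers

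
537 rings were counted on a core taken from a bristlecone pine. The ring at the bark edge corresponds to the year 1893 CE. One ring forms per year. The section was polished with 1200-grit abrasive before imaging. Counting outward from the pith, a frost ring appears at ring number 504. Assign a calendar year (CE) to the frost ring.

1860 CE

Between ring 504 and the bark edge there are 537 − 504 = 33 rings.
The ring at the bark edge is 1893 CE, so the frost ring dates to 1893 − 33 = 1860 CE.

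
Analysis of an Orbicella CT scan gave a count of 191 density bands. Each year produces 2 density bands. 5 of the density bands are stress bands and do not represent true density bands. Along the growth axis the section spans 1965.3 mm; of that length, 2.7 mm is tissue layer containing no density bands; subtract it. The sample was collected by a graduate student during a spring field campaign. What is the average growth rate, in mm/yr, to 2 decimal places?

21.10 mm/yr

True density band count = 191 − 5 = 186.
Dividing by 2 density bands per year: 186 / 2 = 93 years.
Net length = 1965.3 − 2.7 = 1962.6 mm.
Extension rate ≈ 1962.6 / 93 = 21.10 mm/yr.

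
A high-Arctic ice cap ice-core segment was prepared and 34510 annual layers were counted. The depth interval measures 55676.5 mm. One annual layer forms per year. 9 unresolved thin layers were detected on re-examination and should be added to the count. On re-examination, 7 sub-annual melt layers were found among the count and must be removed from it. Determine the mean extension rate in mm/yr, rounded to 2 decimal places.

Correcting the raw count gives 34510 − 7 + 9 = 34512 true annual layers.
55676.5 mm over 34512 years gives 55676.5 / 34512 ≈ 1.61 mm/yr.

1.61 mm/yr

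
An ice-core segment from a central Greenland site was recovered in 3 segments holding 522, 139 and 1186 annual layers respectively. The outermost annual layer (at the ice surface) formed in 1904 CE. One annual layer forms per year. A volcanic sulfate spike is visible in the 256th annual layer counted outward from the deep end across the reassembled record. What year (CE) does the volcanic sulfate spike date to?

Total annual layers = 522 + 139 + 1186 = 1847.
Between annual layer 256 and the ice surface there are 1847 − 256 = 1591 annual layers.
The annual layer at the ice surface is 1904 CE, so the volcanic sulfate spike dates to 1904 − 1591 = 313 CE.

313 CE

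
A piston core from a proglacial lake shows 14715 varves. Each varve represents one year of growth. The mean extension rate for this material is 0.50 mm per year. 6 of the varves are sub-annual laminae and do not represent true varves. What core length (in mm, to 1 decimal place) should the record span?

7354.5 mm

Correcting the raw count gives 14715 − 6 = 14709 true varves.
Length ≈ 0.50 × 14709 = 7354.5 mm.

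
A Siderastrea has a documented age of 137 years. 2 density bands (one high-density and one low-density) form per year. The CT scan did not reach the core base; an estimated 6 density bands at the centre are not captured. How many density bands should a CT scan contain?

Expected density bands: 137 × 2 = 274.
274 − 6 missed = 268 density bands expected in the prepared section.

268 density bands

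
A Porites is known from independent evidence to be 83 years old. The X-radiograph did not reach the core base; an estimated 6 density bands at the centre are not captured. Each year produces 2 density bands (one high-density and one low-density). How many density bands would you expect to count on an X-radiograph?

83 years at 2 density bands per year gives 83 × 2 = 166 density bands.
166 − 6 missed = 160 density bands expected in the prepared section.

160 density bands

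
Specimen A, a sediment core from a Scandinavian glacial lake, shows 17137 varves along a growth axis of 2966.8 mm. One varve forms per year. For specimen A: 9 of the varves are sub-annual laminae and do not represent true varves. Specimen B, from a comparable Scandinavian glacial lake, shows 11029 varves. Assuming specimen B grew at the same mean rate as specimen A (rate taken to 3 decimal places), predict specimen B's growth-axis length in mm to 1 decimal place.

Specimen A: after corrections the count is 17137 − 9 = 17128 varves.
A: 2966.8 mm over 17128 years gives 2966.8 / 17128 ≈ 0.173 mm/year.
For B, 0.173 mm/year × 11029 years = 1908.0 mm.

1908.0 mm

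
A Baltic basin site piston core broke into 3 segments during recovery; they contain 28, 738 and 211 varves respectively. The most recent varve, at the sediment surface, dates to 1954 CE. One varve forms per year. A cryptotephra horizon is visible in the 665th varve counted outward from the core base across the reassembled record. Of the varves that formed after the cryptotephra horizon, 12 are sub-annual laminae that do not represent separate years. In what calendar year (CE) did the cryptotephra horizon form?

Total varves = 28 + 738 + 211 = 977.
The cryptotephra horizon sits at varve 665 from the core base, so 977 − 665 = 312 varves formed after it.
Removing the 12 false varves leaves 312 − 12 = 300 true varves beyond the cryptotephra horizon.
1954 − 300 = 1654 CE.

1654 CE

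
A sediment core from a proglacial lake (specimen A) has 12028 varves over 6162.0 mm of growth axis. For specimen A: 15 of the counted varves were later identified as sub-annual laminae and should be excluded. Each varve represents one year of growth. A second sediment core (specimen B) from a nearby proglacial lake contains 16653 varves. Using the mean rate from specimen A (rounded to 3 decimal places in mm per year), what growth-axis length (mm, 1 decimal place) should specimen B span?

8543.0 mm

Specimen A: correcting the raw count gives 12028 − 15 = 12013 true varves.
A: Extension rate ≈ 6162.0 / 12013 = 0.513 mm/year.
B's length ≈ 0.513 × 16653 = 8543.0 mm.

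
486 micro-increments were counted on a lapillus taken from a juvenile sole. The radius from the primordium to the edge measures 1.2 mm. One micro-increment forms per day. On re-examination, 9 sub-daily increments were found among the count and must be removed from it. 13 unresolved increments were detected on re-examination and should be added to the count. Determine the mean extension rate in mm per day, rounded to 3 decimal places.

Correcting the raw count gives 486 − 9 + 13 = 490 true micro-increments.
1.2 mm over 490 days gives 1.2 / 490 ≈ 0.002 mm per day.

0.002 mm per day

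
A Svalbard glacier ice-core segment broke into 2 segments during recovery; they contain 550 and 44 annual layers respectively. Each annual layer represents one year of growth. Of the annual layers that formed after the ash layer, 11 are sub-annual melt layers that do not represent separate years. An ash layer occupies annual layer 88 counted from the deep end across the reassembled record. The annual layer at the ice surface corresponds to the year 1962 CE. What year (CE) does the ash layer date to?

Total annual layers = 550 + 44 = 594.
The ash layer sits at annual layer 88 from the deep end, so 594 − 88 = 506 annual layers formed after it.
506 − 11 false = 495 true annual layers after the ash layer.
Counting back 495 years from 1962 CE places the ash layer in 1962 − 495 = 1467 CE.

1467 CE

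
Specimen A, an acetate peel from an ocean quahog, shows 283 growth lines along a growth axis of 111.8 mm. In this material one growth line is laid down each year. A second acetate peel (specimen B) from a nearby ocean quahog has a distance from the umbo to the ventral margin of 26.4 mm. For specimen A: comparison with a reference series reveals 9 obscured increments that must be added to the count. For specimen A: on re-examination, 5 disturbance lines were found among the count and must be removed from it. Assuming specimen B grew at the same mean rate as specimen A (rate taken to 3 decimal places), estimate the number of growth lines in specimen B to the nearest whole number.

Specimen A: true growth line count = 283 − 5 + 9 = 287.
A: 111.8 mm over 287 years gives 111.8 / 287 ≈ 0.390 mm per year.
For B, 26.4 / 0.390 = 67.69 years ≈ 68 growth lines.

68 growth lines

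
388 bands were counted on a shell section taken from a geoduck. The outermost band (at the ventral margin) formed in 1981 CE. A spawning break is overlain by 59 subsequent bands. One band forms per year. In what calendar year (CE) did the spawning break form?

1922 CE

59 bands formed after the spawning break.
The band at the ventral margin is 1981 CE, so the spawning break dates to 1981 − 59 = 1922 CE.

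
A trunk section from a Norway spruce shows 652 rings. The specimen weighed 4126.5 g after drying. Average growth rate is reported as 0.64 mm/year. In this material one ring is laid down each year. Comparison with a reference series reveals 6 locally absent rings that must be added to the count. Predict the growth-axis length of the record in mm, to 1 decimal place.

421.1 mm

Correcting the raw count gives 652 + 6 = 658 true rings.
Length ≈ 0.64 × 658 = 421.1 mm.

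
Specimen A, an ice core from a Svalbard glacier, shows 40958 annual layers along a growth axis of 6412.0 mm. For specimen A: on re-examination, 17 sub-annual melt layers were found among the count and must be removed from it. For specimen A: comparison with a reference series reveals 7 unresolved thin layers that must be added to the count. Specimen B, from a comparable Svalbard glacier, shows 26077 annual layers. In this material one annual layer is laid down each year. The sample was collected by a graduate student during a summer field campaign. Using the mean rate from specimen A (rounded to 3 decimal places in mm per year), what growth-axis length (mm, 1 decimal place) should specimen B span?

Specimen A: adjusted count: 40958 − 17 + 7 = 40948 annual layers.
A: Extension rate ≈ 6412.0 / 40948 = 0.157 mm per year.
For B, 0.157 mm/year × 26077 years = 4094.1 mm.

4094.1 mm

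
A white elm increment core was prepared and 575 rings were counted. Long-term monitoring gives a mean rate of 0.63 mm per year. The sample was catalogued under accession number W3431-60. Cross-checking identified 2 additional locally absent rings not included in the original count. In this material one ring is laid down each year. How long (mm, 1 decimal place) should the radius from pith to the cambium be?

Correcting the raw count gives 575 + 2 = 577 true rings.
577 years at 0.63 mm/year gives 0.63 × 577 = 363.5 mm.

363.5 mm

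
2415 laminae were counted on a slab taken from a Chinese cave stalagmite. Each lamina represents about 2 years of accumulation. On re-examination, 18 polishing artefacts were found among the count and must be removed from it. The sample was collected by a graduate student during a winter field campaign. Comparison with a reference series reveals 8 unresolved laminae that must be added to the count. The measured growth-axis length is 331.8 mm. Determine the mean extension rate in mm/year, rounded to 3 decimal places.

After corrections the count is 2415 − 18 + 8 = 2405 laminae.
2405 laminae at 2 years each span 2405 × 2 = 4810 years.
Extension rate ≈ 331.8 / 4810 = 0.069 mm/year.

0.069 mm/year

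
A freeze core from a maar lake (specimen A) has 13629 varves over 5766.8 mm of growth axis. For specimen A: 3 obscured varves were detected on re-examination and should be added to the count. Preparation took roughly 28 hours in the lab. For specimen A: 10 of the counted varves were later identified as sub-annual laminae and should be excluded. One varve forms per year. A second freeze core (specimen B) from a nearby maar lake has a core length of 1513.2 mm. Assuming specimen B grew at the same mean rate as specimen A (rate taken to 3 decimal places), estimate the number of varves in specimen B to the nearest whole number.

3577 varves

Specimen A: true varve count = 13629 − 10 + 3 = 13622.
A: Mean rate = 5766.8 mm / 13622 years ≈ 0.423 mm/yr.
For B, 1513.2 / 0.423 = 3577.30 years ≈ 3577 varves.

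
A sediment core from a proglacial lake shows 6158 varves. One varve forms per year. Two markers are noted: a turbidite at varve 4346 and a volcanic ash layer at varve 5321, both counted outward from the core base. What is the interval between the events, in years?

The two markers are separated by 5321 − 4346 = 975 varves.
At one varve per year, 975 years elapsed between them.

975 years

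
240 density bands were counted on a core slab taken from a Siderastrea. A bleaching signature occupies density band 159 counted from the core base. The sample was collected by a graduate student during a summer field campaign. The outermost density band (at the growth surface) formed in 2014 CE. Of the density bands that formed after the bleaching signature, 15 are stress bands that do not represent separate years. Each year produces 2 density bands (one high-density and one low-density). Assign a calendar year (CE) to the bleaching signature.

240 − 159 = 81 density bands lie beyond the bleaching signature toward the growth surface.
81 − 15 false = 66 true density bands after the bleaching signature.
Dividing by 2 density bands per year: 66 / 2 = 33 years.
The density band at the growth surface is 2014 CE, so the bleaching signature dates to 2014 − 33 = 1981 CE.

1981 CE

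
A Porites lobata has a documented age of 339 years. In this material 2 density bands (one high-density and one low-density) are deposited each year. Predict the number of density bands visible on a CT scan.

678 density bands

With 2 density bands per year, 339 years would produce 339 × 2 = 678 density bands.
So 678 density bands should be present.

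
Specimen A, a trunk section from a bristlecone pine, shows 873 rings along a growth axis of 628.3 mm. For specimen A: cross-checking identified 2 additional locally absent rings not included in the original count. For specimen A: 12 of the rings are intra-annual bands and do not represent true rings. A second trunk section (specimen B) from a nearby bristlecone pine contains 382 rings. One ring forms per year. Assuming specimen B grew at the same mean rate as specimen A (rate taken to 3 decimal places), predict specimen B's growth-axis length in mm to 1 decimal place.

278.1 mm

Specimen A: correcting the raw count gives 873 − 12 + 2 = 863 true rings.
A: 628.3 mm over 863 years gives 628.3 / 863 ≈ 0.728 mm/year.
Length of B = 0.728 × 382 = 278.1 mm.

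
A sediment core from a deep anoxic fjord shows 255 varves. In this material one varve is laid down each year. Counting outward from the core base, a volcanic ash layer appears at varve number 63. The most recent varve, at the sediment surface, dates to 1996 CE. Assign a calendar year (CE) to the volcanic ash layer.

The volcanic ash layer sits at varve 63 from the core base, so 255 − 63 = 192 varves formed after it.
Counting back 192 years from 1996 CE places the volcanic ash layer in 1996 − 192 = 1804 CE.

1804 CE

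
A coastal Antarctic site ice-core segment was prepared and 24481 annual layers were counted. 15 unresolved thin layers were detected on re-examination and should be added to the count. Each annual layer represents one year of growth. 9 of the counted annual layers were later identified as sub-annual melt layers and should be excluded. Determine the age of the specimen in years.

Correcting the raw count gives 24481 − 9 + 15 = 24487 true annual layers.
At one annual layer per year, that is 24487 years.

24487 years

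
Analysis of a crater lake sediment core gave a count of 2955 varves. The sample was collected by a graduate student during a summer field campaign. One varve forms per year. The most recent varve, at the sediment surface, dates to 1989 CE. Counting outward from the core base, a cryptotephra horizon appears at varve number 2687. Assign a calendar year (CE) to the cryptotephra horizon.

Between varve 2687 and the sediment surface there are 2955 − 2687 = 268 varves.
The varve at the sediment surface is 1989 CE, so the cryptotephra horizon dates to 1989 − 268 = 1721 CE.

1721 CE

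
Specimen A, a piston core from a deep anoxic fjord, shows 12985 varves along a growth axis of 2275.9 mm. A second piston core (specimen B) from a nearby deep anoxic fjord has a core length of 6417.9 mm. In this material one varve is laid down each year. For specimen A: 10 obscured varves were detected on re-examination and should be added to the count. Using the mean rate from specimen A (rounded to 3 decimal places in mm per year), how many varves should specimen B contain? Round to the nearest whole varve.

Specimen A: after corrections the count is 12985 + 10 = 12995 varves.
A: Mean rate = 2275.9 mm / 12995 years ≈ 0.175 mm per year.
B spans 6417.9 / 0.175 = 36673.71 years ≈ 36674 varves.

36674 varves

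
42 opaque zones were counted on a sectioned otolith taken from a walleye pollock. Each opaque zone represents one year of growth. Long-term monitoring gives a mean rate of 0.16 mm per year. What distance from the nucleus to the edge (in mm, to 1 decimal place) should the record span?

42 years of growth are recorded.
Length ≈ 0.16 × 42 = 6.7 mm.

6.7 mm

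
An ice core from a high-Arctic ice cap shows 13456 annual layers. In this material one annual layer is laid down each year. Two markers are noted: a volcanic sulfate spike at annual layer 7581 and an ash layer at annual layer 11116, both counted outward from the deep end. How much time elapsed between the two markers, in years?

The two markers are separated by 11116 − 7581 = 3535 annual layers.
That is 3535 years at one annual layer per year.

3535 years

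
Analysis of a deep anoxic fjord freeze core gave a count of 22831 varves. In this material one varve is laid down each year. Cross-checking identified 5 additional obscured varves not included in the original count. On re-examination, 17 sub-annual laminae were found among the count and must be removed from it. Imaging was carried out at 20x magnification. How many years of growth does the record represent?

22819 years

Correcting the raw count gives 22831 − 17 + 5 = 22819 true varves.
With a one-to-one varve periodicity this is 22819 years.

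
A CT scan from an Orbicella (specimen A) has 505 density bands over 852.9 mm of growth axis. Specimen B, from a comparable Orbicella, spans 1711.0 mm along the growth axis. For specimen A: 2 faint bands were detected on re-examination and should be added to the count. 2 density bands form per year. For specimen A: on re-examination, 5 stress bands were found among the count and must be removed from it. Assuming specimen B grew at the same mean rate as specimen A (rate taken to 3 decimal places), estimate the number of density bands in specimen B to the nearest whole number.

Specimen A: after corrections the count is 505 − 5 + 2 = 502 density bands.
Specimen A: with 2 density bands per year, 502 / 2 = 251 years.
A: Mean rate = 852.9 mm / 251 years ≈ 3.398 mm per year.
For B, 1711.0 / 3.398 = 503.53 years; at 2 density bands per year that is 503.53 × 2 ≈ 1007 density bands.

1007 density bands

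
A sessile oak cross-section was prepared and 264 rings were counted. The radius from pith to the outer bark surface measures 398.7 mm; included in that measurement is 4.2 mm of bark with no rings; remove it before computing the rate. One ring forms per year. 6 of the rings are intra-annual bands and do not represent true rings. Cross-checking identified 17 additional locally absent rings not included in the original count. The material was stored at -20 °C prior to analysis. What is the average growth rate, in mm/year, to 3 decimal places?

Adjusted count: 264 − 6 + 17 = 275 rings.
Net length = 398.7 − 4.2 = 394.5 mm.
Mean rate = 394.5 mm / 275 years ≈ 1.435 mm/year.

1.435 mm/year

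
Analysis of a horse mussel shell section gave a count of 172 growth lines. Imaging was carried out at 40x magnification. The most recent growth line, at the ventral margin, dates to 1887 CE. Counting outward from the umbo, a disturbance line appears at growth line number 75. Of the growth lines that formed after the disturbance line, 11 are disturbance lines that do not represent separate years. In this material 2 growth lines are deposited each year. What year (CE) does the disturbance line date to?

1844 CE

The disturbance line sits at growth line 75 from the umbo, so 172 − 75 = 97 growth lines formed after it.
97 − 11 false = 86 true growth lines after the disturbance line.
With 2 growth lines per year, 86 / 2 = 43 years.
Counting back 43 years from 1887 CE places the disturbance line in 1887 − 43 = 1844 CE.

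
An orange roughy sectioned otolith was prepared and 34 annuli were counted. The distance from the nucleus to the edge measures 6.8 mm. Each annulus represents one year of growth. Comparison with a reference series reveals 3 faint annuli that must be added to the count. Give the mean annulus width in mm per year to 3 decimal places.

Adjusted count: 34 + 3 = 37 annuli.
6.8 mm over 37 years gives 6.8 / 37 ≈ 0.184 mm per year.

0.184 mm per year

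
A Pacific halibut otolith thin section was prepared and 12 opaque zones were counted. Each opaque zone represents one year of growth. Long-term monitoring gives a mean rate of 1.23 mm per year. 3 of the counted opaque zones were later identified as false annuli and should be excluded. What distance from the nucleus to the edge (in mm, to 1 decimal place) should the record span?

True opaque zone count = 12 − 3 = 9.
9 years at 1.23 mm/year gives 1.23 × 9 = 11.1 mm.

11.1 mm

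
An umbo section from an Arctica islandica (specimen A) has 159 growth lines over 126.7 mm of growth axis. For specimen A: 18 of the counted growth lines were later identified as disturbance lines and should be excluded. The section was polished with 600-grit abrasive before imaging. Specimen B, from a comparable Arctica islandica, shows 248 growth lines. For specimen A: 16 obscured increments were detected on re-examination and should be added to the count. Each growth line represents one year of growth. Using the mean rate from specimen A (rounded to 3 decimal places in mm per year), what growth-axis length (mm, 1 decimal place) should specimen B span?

Specimen A: after corrections the count is 159 − 18 + 16 = 157 growth lines.
A: Mean rate = 126.7 mm / 157 years ≈ 0.807 mm/yr.
B's length ≈ 0.807 × 248 = 200.1 mm.

200.1 mm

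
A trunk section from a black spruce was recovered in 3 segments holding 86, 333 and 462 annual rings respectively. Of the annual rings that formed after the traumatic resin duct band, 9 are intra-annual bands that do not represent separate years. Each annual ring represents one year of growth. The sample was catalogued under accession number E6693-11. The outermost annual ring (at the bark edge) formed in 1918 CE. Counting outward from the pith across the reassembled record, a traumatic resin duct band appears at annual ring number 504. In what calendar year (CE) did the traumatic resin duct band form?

Total annual rings = 86 + 333 + 462 = 881.
The traumatic resin duct band sits at annual ring 504 from the pith, so 881 − 504 = 377 annual rings formed after it.
Removing the 9 false annual rings leaves 377 − 9 = 368 true annual rings beyond the traumatic resin duct band.
1918 − 368 = 1550 CE.

1550 CE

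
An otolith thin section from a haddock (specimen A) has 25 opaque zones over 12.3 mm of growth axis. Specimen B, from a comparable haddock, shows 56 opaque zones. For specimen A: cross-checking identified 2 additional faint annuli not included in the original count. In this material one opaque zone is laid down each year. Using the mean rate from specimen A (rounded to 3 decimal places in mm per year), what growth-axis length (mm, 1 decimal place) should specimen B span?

25.5 mm

Specimen A: adjusted count: 25 + 2 = 27 opaque zones.
A: Extension rate ≈ 12.3 / 27 = 0.456 mm per year.
B's length ≈ 0.456 × 56 = 25.5 mm.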